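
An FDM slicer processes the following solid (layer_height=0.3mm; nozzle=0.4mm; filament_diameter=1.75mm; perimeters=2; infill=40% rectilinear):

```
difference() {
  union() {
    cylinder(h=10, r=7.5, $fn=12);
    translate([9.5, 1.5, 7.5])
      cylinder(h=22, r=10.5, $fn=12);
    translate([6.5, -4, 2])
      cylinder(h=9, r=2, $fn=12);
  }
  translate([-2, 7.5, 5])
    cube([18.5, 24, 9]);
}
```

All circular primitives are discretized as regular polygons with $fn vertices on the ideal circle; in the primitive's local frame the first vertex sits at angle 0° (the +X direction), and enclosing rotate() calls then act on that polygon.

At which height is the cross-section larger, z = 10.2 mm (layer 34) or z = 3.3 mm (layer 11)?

Layer 34 (z = 10.2): the cylinder is absent (z outside [0, 10]); the r=10.5 cylinder at (9.5, 1.5) gives a regular 12-gon of circumradius 10.5 (constant along its height) (area = (12/2)·10.500²·sin(360°/12) = 330.75 mm²); the r=2 cylinder at (6.5, -4) gives a regular 12-gon of circumradius 2 (constant along its height) (area = (12/2)·2.000²·sin(360°/12) = 12.00 mm²); Taking the union: the r=2 cylinder at (6.5, -4) lies entirely inside the r=10.5 cylinder at (9.5, 1.5), so the union is just the r=10.5 cylinder at (9.5, 1.5) — area = 330.75 mm²; the 18.5×24 cube at (-2, 7.5) contributes its full rectangle (area 444.00 mm²); Taking the first minus the rest: starting from the result so far (330.75 mm²), the 18.5×24 cube at (-2, 7.5) partially overlaps it — only the 48.53 mm² overlap (of its 444.00 mm²) is removed, clipping the outline — area = 282.22 mm². So its area = 282.22 mm². Layer 11 (z = 3.3): the r=7.5 cylinder gives a regular 12-gon of circumradius 7.5 (constant along its height) (area = (12/2)·7.500²·sin(360°/12) = 168.75 mm²); the cylinder at (9.5, 1.5) is not intersected at this z (z outside [7.5, 29.5]); the r=2 cylinder at (6.5, -4) contributes a regular 12-gon of circumradius 2 (area = (12/2)·2.000²·sin(360°/12) = 12.00 mm²); Taking the union: the regions partially overlap — summed areas 180.75 mm² minus the doubly-counted overlap 4.51 mm² gives 176.24 mm² — area = 176.24 mm²; the cube at (-2, 7.5) is not intersected at this z (z outside [5, 14]); After the difference (first − rest): none of the subtracted shapes is present at this height, so the result so far is unchanged — area = 176.24 mm². So its area = 176.24 mm². Layer 34 is larger (282.22 vs 176.24 mm²).

layer 34 (z = 10.2 mm)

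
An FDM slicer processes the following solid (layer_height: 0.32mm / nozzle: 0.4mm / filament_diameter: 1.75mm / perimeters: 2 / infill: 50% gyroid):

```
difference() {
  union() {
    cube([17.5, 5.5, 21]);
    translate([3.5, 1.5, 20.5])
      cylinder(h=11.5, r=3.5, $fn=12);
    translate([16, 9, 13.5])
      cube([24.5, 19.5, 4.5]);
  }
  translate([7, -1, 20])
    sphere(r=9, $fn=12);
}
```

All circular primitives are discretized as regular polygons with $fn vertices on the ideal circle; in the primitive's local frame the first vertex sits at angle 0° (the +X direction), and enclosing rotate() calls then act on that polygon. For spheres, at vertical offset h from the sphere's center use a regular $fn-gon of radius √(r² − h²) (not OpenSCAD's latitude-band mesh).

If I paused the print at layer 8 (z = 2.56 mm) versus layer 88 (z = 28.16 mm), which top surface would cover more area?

Layer 8 (z = 2.56): the 17.5×5.5 cube contributes its full rectangle (area 96.25 mm²); the cylinder at (3.5, 1.5) is absent (z outside [20.5, 32]); the cube at (16, 9) is not intersected at this z (z outside [13.5, 18]); Taking the union: only the 17.5×5.5 cube is present, so the union is just that shape — area = 96.25 mm²; the sphere at (7, -1) is absent (|z−center|=17.440 > r=9); Taking the first minus the rest: none of the subtracted shapes is present at this height, so that combined region is unchanged — area = 96.25 mm². So its area = 96.25 mm². Layer 88 (z = 28.16): the cube is absent (z outside [0, 21]); the r=3.5 cylinder at (3.5, 1.5) contributes a regular 12-gon of circumradius 3.5 (area = (12/2)·3.500²·sin(360°/12) = 36.75 mm²); the cube at (16, 9) is absent (z outside [13.5, 18]); Combining (union): only the r=3.5 cylinder at (3.5, 1.5) is present, so the union is just that shape — area = 36.75 mm²; the sphere at (7, -1): section is a regular 12-gon, circumradius = √(r²−h²) = √(9²−8.16²) = 3.797 (area = (12/2)·3.797²·sin(360°/12) = 43.24 mm²); Subtracting the remaining from the first: starting from that combined region (36.75 mm²), the r=9 sphere at (7, -1) partially overlaps it — only the 11.20 mm² overlap (of its 43.24 mm²) is removed, clipping the outline — area = 25.55 mm². So its area = 25.55 mm². Layer 8 is larger (96.25 vs 25.55 mm²).

layer 8 (z = 2.56 mm)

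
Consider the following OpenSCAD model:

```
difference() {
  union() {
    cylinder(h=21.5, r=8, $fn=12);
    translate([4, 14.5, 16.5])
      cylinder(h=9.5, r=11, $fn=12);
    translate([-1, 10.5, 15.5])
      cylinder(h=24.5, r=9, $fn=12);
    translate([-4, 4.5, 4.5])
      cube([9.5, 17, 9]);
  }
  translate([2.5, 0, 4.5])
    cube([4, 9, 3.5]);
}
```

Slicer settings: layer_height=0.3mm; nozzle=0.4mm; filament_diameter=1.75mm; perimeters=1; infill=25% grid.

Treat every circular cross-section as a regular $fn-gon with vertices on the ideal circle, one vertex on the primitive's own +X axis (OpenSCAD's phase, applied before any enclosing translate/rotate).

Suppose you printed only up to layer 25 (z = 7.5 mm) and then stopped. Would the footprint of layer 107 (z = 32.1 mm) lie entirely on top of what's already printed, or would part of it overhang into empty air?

part overhangs

Compare the two slices. At z = 7.5: the cylinder: section is a regular 12-gon, circumradius r=8 (area = (12/2)·8.000²·sin(360°/12) = 192.00 mm²); the cylinder at (4, 14.5) is not intersected at this z (z outside [16.5, 26]); the cylinder at (-1, 10.5) is not intersected at this z (z outside [15.5, 40]); the 9.5×17 cube at (-4, 4.5) contributes its full rectangle (area 161.50 mm²); Taking the union: the regions partially overlap — summed areas 353.50 mm² minus the doubly-counted overlap 26.23 mm² gives 327.27 mm² — area = 327.27 mm²; the cube at (2.5, 0) (footprint 4×9) is included at this height (area 36.00 mm²); After the difference (first − rest): starting from that combined region (327.27 mm²), the 4×9 cube at (2.5, 0) partially overlaps it — only the 31.93 mm² overlap (of its 36.00 mm²) is removed, clipping the outline — area = 295.34 mm². At z = 32.1: the cylinder is not intersected at this z (z outside [0, 21.5]); the cylinder at (4, 14.5) is absent (z outside [16.5, 26]); the cylinder at (-1, 10.5): section is a regular 12-gon, circumradius r=9 (area = (12/2)·9.000²·sin(360°/12) = 243.00 mm²); the cube at (-4, 4.5) is not intersected at this z (z outside [4.5, 13.5]); Combining (union): only the r=9 cylinder at (-1, 10.5) is present, so the union is just that shape — area = 243.00 mm²; the cube at (2.5, 0) is absent (z outside [4.5, 8]); Taking the first minus the rest: none of the subtracted shapes is present at this height, so that combined region is unchanged — area = 243.00 mm². Checking containment: at z = 32.1 the cross-section extends beyond the z = 7.5 cross-section by about 98.31 mm².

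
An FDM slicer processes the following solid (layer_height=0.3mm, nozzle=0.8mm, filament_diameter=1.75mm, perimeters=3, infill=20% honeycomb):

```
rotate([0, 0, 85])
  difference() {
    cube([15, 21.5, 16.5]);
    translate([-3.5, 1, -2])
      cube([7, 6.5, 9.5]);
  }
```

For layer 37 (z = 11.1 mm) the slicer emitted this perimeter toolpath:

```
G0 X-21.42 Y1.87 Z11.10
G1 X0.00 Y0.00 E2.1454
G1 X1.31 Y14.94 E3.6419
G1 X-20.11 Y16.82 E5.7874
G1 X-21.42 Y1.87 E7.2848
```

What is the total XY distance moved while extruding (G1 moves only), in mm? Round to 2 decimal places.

73.01 mm

Sum the Euclidean lengths of each G1 segment: total = 73.01 mm.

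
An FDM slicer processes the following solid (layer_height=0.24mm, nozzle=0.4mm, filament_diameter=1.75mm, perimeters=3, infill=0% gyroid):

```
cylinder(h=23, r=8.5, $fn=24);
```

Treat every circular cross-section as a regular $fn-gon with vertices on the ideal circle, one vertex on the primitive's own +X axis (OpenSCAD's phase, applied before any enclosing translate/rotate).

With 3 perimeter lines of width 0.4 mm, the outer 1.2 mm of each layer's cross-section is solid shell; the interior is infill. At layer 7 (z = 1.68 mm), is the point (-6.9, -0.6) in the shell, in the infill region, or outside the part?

infill

At z = 1.68 mm: the cylinder: section is a regular 24-gon, circumradius r=8.5. Overall, the cross-section is a single solid region. The nearest boundary edge runs (-8.50, 0.00)→(-8.21, -2.20); distance from the point to it = 1.51 mm. The point is inside the cross-section and 1.51 mm from the nearest boundary — more than the 1.2 mm shell width (3 × 0.4), so it's in the infill interior.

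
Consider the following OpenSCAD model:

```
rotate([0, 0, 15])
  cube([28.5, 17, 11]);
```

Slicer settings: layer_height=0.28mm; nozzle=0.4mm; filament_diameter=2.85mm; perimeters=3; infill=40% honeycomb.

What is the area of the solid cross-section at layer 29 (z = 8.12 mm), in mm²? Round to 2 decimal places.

At z = 8.12 mm: the cube is present — its section is the full 28.5×17 rectangle (area 484.50 mm²); (whole slice rotated 15° about Z — lengths, areas and connectivity unchanged). Overall, the cross-section is a single solid region. Net area = 484.50 mm².

484.50 mm²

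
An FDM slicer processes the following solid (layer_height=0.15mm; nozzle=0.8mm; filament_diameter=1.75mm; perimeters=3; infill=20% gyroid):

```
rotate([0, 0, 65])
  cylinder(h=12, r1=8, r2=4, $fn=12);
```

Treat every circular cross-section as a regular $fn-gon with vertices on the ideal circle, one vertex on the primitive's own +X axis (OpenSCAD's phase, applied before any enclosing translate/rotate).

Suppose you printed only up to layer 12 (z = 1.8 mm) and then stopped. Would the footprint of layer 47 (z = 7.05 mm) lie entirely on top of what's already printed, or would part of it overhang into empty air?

Compare the two slices. At z = 1.8: the cone contributes a regular 12-gon of circumradius 7.400 (interpolated between r1=8 and r2=4 at t=0.150) (area = (12/2)·7.400²·sin(360°/12) = 164.28 mm²); (whole slice rotated 65° about Z — lengths, areas and connectivity unchanged). At z = 7.05: the cone (r1=8→r2=4) has section circumradius 5.650 here — a regular 12-gon (area = (12/2)·5.650²·sin(360°/12) = 95.77 mm²); (rotated 65° about Z; rotation is an isometry so areas/perimeters/island counts are preserved). Checking containment: the cross-section at z = 7.05 is a subset of the cross-section at z = 1.8.

entirely on top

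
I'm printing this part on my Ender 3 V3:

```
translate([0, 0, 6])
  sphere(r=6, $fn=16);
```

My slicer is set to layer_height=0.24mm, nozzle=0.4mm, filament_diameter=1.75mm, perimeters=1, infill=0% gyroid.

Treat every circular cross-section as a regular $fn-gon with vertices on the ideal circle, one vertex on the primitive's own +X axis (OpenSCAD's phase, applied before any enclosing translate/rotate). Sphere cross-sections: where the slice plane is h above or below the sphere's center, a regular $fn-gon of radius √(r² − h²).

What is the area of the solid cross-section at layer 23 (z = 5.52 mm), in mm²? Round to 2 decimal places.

At z = 5.52 mm: the sphere: section is a regular 16-gon, circumradius = √(r²−h²) = √(6²−0.48²) = 5.981 (area = (16/2)·5.981²·sin(360°/16) = 109.51 mm²). Overall, the cross-section is a single solid region. Net area = 109.51 mm².

109.51 mm²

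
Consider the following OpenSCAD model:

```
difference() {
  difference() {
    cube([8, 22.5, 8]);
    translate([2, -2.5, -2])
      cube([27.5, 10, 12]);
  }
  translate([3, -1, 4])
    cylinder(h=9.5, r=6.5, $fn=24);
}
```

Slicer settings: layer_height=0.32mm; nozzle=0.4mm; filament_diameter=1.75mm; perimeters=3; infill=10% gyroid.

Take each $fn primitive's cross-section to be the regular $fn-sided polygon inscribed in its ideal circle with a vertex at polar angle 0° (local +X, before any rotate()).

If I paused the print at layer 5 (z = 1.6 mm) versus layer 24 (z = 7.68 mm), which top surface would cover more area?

Layer 5 (z = 1.6): the cube is present — its section is the full 8×22.5 rectangle (area 180.00 mm²); the cube at (2, -2.5) (footprint 27.5×10) is included at this height (area 275.00 mm²); Subtracting the remaining from the first: starting from the 8×22.5 cube (180.00 mm²), the 27.5×10 cube at (2, -2.5) partially overlaps it — only the 45.00 mm² overlap (of its 275.00 mm²) is removed, clipping the outline — area = 135.00 mm²; the cylinder at (3, -1) is absent (z outside [4, 13.5]); Subtracting the remaining from the first: none of the subtracted shapes is present at this height, so that combined region is unchanged — area = 135.00 mm². So its area = 135.00 mm². Layer 24 (z = 7.68): the cube (footprint 8×22.5) is included at this height (area 180.00 mm²); the cube at (2, -2.5) is present — its section is the full 27.5×10 rectangle (area 275.00 mm²); Taking the first minus the rest: starting from the 8×22.5 cube (180.00 mm²), the 27.5×10 cube at (2, -2.5) partially overlaps it — only the 45.00 mm² overlap (of its 275.00 mm²) is removed, clipping the outline — area = 135.00 mm²; the r=6.5 cylinder at (3, -1) contributes a regular 24-gon of circumradius 6.5 (area = (24/2)·6.500²·sin(360°/24) = 131.22 mm²); Taking the first minus the rest: starting from the result so far (135.00 mm²), the r=6.5 cylinder at (3, -1) partially overlaps it — only the 10.23 mm² overlap (of its 131.22 mm²) is removed, clipping the outline — area = 124.77 mm². So its area = 124.77 mm². Layer 5 is larger (135.00 vs 124.77 mm²).

layer 5 (z = 1.6 mm)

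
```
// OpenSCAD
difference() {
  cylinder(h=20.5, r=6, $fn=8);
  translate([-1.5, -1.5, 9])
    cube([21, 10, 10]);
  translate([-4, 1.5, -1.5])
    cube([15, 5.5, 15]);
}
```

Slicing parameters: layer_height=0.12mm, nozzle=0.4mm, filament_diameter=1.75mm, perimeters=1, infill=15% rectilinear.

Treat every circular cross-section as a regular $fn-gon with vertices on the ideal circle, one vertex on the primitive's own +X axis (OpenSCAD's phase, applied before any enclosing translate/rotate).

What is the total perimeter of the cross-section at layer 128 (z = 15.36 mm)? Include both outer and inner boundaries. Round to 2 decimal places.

At z = 15.36 mm: the r=6 cylinder contributes a regular 8-gon of circumradius 6 (perimeter = 2·8·6.000·sin(180°/8) = 36.74 mm); the 21×10 cube at (-1.5, -1.5) contributes its full rectangle (perimeter 62.00 mm); the cube at (-4, 1.5) is absent (z outside [-1.5, 13.5]); After the difference (first − rest): starting from the r=6 cylinder, the 21×10 cube at (-1.5, -1.5) partially overlaps it — only the 44.77 mm² overlap (of its 210.00 mm²) is removed, clipping the outline — boundary = 38.06 mm. Overall, the cross-section is a single solid region. Total boundary length (outer) = 38.06 mm.

38.06 mm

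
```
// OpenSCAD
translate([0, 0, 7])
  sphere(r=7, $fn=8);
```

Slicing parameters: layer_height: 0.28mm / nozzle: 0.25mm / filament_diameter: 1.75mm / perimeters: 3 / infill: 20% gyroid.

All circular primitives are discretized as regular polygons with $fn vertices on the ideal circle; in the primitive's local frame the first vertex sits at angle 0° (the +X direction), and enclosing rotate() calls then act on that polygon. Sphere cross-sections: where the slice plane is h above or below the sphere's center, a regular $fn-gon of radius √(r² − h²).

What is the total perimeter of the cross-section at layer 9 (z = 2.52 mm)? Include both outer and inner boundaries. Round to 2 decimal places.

32.93 mm

At z = 2.52 mm: the r=7 sphere contributes a regular 8-gon of circumradius √(7²−4.48²) = 5.379 (perimeter = 2·8·5.379·sin(180°/8) = 32.93 mm). Overall, the cross-section is a single solid region. Total boundary length (outer) = 32.93 mm.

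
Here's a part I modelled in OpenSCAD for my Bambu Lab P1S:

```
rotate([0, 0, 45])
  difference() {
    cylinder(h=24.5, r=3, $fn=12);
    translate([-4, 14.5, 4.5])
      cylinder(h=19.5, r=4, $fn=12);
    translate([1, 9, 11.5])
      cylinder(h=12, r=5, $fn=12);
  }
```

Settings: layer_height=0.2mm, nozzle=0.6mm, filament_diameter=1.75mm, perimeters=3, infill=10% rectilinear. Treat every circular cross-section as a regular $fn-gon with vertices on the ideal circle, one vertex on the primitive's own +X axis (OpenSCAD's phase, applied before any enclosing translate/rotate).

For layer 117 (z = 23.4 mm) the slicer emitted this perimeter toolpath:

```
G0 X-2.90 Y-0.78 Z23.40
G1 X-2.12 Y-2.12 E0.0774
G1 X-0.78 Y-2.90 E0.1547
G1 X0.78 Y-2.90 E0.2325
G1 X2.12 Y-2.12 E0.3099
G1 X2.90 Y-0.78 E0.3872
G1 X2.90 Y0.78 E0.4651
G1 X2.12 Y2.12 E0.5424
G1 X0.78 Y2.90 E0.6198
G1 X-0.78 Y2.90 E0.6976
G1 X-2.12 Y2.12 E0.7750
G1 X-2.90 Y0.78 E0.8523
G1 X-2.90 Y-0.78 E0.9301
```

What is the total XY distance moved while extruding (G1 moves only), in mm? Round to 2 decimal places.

Sum the Euclidean lengths of each G1 segment: total = 18.64 mm.

18.64 mm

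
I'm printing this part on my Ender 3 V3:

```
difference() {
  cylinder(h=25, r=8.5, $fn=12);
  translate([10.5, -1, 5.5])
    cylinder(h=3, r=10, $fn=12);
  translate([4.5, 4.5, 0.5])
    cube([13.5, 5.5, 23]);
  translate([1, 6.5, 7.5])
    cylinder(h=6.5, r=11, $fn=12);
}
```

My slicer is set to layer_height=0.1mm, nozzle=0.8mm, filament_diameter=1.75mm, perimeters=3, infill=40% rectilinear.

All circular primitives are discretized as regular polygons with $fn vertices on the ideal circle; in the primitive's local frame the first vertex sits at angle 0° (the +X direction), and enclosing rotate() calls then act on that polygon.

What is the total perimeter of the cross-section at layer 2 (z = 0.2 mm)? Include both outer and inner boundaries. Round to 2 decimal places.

52.80 mm

At z = 0.2 mm: the cylinder: section is a regular 12-gon, circumradius r=8.5 (perimeter = 2·12·8.500·sin(180°/12) = 52.80 mm); the cylinder at (10.5, -1) does not reach this height (z outside [5.5, 8.5]); the cube at (4.5, 4.5) does not reach this height (z outside [0.5, 23.5]); the cylinder at (1, 6.5) is not intersected at this z (z outside [7.5, 14]); Subtracting the remaining from the first: none of the subtracted shapes is present at this height, so the r=8.5 cylinder is unchanged — boundary = 52.80 mm. Overall, the cross-section is a single solid region. Total boundary length (outer) = 52.80 mm.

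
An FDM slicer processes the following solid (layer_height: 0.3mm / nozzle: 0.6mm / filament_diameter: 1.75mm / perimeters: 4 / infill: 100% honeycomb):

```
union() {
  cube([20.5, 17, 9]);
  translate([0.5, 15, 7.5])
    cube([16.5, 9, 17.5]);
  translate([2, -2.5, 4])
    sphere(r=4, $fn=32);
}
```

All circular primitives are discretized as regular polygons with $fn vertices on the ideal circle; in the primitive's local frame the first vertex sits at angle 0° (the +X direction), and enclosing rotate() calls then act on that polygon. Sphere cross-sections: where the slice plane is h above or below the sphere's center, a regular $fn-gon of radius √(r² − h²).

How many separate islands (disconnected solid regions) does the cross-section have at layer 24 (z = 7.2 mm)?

At z = 7.2 mm: the cube is present — its section is the full 20.5×17 rectangle; the cube at (0.5, 15) is absent (z outside [7.5, 25]); the r=4 sphere at (2, -2.5) contributes a regular 32-gon of circumradius √(4²−3.2²) = 2.400; Taking the union: the 2 present regions are separate (no shared area or edge), so areas and boundary lengths simply add and each stays a separate island — 2 connected regions. Overall, the cross-section has 2 separate islands. Island count = 2.

2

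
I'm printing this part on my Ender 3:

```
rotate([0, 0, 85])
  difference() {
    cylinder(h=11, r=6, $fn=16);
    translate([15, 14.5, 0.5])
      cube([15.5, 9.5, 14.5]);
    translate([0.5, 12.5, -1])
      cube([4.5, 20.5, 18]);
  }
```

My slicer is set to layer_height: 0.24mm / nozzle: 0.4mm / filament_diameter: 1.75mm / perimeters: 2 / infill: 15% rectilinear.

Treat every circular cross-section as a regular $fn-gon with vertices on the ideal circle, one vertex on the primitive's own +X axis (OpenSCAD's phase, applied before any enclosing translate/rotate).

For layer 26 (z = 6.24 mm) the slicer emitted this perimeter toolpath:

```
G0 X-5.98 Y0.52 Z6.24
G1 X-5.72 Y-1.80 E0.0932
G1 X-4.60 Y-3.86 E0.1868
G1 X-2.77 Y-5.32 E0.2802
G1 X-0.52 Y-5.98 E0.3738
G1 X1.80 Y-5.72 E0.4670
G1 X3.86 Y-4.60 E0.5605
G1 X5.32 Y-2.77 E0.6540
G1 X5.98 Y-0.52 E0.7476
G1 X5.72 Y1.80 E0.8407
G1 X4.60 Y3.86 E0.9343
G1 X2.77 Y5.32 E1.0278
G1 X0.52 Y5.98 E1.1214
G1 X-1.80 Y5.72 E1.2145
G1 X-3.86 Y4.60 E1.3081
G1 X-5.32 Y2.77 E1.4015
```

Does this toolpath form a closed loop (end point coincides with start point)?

no

Start point (G0): (-5.98, 0.52). End point (last G1): the path does not return to the start — open.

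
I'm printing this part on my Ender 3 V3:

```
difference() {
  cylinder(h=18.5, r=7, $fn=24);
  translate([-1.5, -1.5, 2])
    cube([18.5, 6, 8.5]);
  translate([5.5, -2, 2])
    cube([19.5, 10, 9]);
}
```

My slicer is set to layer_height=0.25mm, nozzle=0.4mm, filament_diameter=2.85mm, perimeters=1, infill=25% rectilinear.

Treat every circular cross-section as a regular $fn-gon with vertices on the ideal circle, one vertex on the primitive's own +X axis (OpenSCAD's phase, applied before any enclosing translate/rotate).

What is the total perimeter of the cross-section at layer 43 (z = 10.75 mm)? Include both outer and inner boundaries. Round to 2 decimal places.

At z = 10.75 mm: the r=7 cylinder gives a regular 24-gon of circumradius 7 (constant along its height) (perimeter = 2·24·7.000·sin(180°/24) = 43.86 mm); the cube at (-1.5, -1.5) is not intersected at this z (z outside [2, 10.5]); the cube at (5.5, -2) (footprint 19.5×10) is included at this height (perimeter 59.00 mm); Subtracting the remaining from the first: starting from the r=7 cylinder, the 19.5×10 cube at (5.5, -2) partially overlaps it — only the 6.98 mm² overlap (of its 195.00 mm²) is removed, clipping the outline — boundary = 44.66 mm. Overall, the cross-section is a single solid region. Total boundary length (outer) = 44.66 mm.

44.66 mm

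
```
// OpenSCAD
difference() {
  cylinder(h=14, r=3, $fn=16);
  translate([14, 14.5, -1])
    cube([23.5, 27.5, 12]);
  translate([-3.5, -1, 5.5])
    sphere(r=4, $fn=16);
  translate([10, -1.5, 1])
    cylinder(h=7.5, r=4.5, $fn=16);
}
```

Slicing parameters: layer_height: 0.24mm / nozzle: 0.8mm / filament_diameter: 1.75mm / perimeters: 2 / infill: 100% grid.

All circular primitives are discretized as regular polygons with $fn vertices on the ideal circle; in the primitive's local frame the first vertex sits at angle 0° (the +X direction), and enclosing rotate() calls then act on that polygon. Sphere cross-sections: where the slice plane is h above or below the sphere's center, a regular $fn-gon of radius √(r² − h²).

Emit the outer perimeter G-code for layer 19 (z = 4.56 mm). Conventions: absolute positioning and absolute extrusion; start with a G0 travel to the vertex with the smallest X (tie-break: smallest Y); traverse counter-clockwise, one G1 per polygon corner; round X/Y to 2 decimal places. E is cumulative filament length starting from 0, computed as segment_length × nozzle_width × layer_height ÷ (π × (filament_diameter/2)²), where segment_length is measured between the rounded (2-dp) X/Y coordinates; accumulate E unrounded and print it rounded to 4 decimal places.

At z = 4.56 mm: the r=3 cylinder gives a regular 16-gon of circumradius 3 (constant along its height); the cube at (14, 14.5) (footprint 23.5×27.5) is included at this height; the r=4 sphere at (-3.5, -1) contributes a regular 16-gon of circumradius √(4²−0.94²) = 3.888; the r=4.5 cylinder at (10, -1.5) gives a regular 16-gon of circumradius 4.5 (constant along its height); Taking the first minus the rest: starting from the r=3 cylinder, the 23.5×27.5 cube at (14, 14.5) misses the remaining region (no effect); the r=4 sphere at (-3.5, -1) partially overlaps it — only the 12.57 mm² overlap (of its 46.28 mm²) is removed, clipping the outline; the r=4.5 cylinder at (10, -1.5) misses the remaining region (no effect) — 1 connected region. The outline is a single polygon with 16 vertices. Extrusion per mm of travel: 0.8 × 0.24 / (π × 0.875²) = 0.079824. Accumulating E over each segment gives final E = 1.4134.

G0 X-1.71 Y2.39 Z4.56
G1 X-0.75 Y1.75 E0.0921
G1 X0.09 Y0.49 E0.2130
G1 X0.39 Y-1.00 E0.3343
G1 X0.09 Y-2.49 E0.4556
G1 X-0.22 Y-2.96 E0.5006
G1 X0.00 Y-3.00 E0.5184
G1 X1.15 Y-2.77 E0.6120
G1 X2.12 Y-2.12 E0.7052
G1 X2.77 Y-1.15 E0.7985
G1 X3.00 Y0.00 E0.8921
G1 X2.77 Y1.15 E0.9857
G1 X2.12 Y2.12 E1.0789
G1 X1.15 Y2.77 E1.1721
G1 X0.00 Y3.00 E1.2657
G1 X-1.15 Y2.77 E1.3593
G1 X-1.71 Y2.39 E1.4134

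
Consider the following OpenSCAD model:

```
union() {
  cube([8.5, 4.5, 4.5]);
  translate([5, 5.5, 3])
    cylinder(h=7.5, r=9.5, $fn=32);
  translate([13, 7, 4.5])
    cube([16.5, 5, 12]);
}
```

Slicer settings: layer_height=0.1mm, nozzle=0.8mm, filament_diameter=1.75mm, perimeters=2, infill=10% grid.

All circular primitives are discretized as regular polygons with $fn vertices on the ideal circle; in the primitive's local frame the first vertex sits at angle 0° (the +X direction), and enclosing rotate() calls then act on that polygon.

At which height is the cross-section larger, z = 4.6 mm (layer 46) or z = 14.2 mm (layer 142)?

Layer 46 (z = 4.6): the cube does not reach this height (z outside [0, 4.5]); the cylinder at (5, 5.5): section is a regular 32-gon, circumradius r=9.5 (area = (32/2)·9.500²·sin(360°/32) = 281.71 mm²); the 16.5×5 cube at (13, 7) contributes its full rectangle (area 82.50 mm²); Combining (union): the regions partially overlap — summed areas 364.21 mm² minus the doubly-counted overlap 2.90 mm² gives 361.31 mm² — area = 361.31 mm². So its area = 361.31 mm². Layer 142 (z = 14.2): the cube does not reach this height (z outside [0, 4.5]); the cylinder at (5, 5.5) is absent (z outside [3, 10.5]); the cube at (13, 7) (footprint 16.5×5) is included at this height (area 82.50 mm²); Taking the union: only the 16.5×5 cube at (13, 7) is present, so the union is just that shape — area = 82.50 mm². So its area = 82.50 mm². Layer 46 is larger (361.31 vs 82.50 mm²).

layer 46 (z = 4.6 mm)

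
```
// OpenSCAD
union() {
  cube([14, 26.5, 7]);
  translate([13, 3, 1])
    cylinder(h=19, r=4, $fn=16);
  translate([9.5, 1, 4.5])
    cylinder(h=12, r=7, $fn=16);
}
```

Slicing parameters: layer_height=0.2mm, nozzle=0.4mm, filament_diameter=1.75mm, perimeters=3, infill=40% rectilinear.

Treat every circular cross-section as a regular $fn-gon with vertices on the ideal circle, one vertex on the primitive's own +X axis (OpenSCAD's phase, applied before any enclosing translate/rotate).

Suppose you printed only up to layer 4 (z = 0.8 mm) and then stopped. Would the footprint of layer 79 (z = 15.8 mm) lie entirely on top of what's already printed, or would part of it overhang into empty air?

part overhangs

Compare the two slices. At z = 0.8: the 14×26.5 cube contributes its full rectangle (area 371.00 mm²); the cylinder at (13, 3) is not intersected at this z (z outside [1, 20]); the cylinder at (9.5, 1) does not reach this height (z outside [4.5, 16.5]); Taking the union: only the 14×26.5 cube is present, so the union is just that shape — area = 371.00 mm². At z = 15.8: the cube is not intersected at this z (z outside [0, 7]); the r=4 cylinder at (13, 3) contributes a regular 16-gon of circumradius 4 (area = (16/2)·4.000²·sin(360°/16) = 48.98 mm²); the r=7 cylinder at (9.5, 1) contributes a regular 16-gon of circumradius 7 (area = (16/2)·7.000²·sin(360°/16) = 150.01 mm²); Combining (union): the regions partially overlap — summed areas 199.00 mm² minus the doubly-counted overlap 43.55 mm² gives 155.44 mm² — area = 155.44 mm². Checking containment: at z = 15.8 the cross-section extends beyond the z = 0.8 cross-section by about 77.51 mm².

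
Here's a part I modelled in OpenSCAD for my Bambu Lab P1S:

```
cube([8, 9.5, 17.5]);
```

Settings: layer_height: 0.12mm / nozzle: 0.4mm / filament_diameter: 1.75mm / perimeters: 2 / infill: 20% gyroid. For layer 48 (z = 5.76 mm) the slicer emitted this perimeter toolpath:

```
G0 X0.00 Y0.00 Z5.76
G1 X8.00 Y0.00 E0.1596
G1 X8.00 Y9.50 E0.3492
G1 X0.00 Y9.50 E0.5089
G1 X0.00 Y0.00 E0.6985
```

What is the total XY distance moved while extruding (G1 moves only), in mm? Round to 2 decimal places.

Sum the Euclidean lengths of each G1 segment: total = 35.00 mm.

35.00 mm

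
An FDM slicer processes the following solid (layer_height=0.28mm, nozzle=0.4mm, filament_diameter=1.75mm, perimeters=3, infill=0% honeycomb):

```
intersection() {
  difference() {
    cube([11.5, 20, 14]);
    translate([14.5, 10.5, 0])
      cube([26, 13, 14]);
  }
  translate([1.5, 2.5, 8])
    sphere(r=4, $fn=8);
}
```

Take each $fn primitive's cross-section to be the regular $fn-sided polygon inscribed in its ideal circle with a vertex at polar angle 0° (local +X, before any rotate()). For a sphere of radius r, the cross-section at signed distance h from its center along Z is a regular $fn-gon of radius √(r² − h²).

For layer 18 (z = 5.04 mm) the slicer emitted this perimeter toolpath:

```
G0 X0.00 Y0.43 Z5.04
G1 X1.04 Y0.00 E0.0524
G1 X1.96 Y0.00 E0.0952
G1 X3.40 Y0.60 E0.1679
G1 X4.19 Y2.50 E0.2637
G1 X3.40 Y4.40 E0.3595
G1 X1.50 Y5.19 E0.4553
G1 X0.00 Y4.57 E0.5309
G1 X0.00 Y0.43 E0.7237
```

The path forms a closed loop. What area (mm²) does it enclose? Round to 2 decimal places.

17.28 mm²

Apply the shoelace formula to the sequence of (X, Y) vertices; enclosed area = 17.28 mm².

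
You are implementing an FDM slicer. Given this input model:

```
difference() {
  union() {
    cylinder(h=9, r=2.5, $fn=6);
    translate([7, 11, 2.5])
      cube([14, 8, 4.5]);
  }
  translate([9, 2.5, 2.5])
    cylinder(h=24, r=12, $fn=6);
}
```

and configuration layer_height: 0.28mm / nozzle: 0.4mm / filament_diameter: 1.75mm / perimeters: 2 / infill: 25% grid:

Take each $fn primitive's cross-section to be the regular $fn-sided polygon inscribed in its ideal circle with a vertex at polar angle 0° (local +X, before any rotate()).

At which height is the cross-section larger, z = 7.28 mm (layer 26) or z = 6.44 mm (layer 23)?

Layer 26 (z = 7.28): the r=2.5 cylinder gives a regular 6-gon of circumradius 2.5 (constant along its height) (area = (6/2)·2.500²·sin(360°/6) = 16.24 mm²); the cube at (7, 11) is not intersected at this z (z outside [2.5, 7]); Taking the union: only the r=2.5 cylinder is present, so the union is just that shape — area = 16.24 mm²; the cylinder at (9, 2.5): section is a regular 6-gon, circumradius r=12 (area = (6/2)·12.000²·sin(360°/6) = 374.12 mm²); Taking the first minus the rest: starting from that combined region (16.24 mm²), the r=12 cylinder at (9, 2.5) partially overlaps it — only the 13.81 mm² overlap (of its 374.12 mm²) is removed, clipping the outline — area = 2.43 mm². So its area = 2.43 mm². Layer 23 (z = 6.44): the cylinder: section is a regular 6-gon, circumradius r=2.5 (area = (6/2)·2.500²·sin(360°/6) = 16.24 mm²); the cube at (7, 11) is present — its section is the full 14×8 rectangle (area 112.00 mm²); Taking the union: the 2 present regions are separate (no shared area or edge), so areas and boundary lengths simply add and each stays a separate island — area = 128.24 mm²; the cylinder at (9, 2.5): section is a regular 6-gon, circumradius r=12 (area = (6/2)·12.000²·sin(360°/6) = 374.12 mm²); Taking the first minus the rest: starting from the result so far (128.24 mm²), the r=12 cylinder at (9, 2.5) partially overlaps it — only the 29.98 mm² overlap (of its 374.12 mm²) is removed, clipping the outline — area = 98.26 mm². So its area = 98.26 mm². Layer 23 is larger (98.26 vs 2.43 mm²).

layer 23 (z = 6.44 mm)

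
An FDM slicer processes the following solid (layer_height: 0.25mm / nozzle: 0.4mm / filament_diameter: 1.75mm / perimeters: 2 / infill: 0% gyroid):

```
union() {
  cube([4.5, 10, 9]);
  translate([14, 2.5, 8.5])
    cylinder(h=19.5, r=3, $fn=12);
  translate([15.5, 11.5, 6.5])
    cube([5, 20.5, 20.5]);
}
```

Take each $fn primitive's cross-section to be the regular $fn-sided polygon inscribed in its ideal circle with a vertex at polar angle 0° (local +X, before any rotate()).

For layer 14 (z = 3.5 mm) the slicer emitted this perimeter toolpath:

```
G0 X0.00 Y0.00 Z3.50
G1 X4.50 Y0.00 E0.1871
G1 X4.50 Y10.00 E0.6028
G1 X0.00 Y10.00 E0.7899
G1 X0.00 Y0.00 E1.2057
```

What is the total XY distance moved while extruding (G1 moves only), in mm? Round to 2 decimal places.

Sum the Euclidean lengths of each G1 segment: total = 29.00 mm.

29.00 mm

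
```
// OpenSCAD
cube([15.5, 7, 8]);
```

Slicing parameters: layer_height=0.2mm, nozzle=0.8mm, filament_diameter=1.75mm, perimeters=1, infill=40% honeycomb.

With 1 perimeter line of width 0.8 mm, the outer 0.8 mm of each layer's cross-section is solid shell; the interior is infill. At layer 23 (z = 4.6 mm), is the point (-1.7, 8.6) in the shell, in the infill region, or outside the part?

outside

At z = 4.6 mm: the cube (footprint 15.5×7) is included at this height. Overall, the cross-section is a single solid region. The nearest boundary edge runs (15.50, 7.00)→(0.00, 7.00); distance from the point to it = 2.33 mm. The point is not inside any of the regions above, so it lies outside the cross-section (2.33 mm from the nearest boundary).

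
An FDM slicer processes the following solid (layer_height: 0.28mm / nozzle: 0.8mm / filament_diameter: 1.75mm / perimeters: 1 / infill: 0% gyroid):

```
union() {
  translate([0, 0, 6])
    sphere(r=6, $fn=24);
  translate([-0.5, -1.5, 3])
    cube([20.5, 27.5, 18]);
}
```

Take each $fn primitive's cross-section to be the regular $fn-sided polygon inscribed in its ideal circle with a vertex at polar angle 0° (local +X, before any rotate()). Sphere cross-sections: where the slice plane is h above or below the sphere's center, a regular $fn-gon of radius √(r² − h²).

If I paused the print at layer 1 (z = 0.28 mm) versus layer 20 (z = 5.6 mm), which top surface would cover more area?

layer 20 (z = 5.6 mm)

Layer 1 (z = 0.28): the r=6 sphere contributes a regular 24-gon of circumradius √(6²−5.72²) = 1.812 (area = (24/2)·1.812²·sin(360°/24) = 10.19 mm²); the cube at (-0.5, -1.5) is not intersected at this z (z outside [3, 21]); Combining (union): only the r=6 sphere is present, so the union is just that shape — area = 10.19 mm². So its area = 10.19 mm². Layer 20 (z = 5.6): the r=6 sphere contributes a regular 24-gon of circumradius √(6²−0.4²) = 5.987 (area = (24/2)·5.987²·sin(360°/24) = 111.31 mm²); the cube at (-0.5, -1.5) is present — its section is the full 20.5×27.5 rectangle (area 563.75 mm²); Combining (union): the regions partially overlap — summed areas 675.06 mm² minus the doubly-counted overlap 40.39 mm² gives 634.68 mm² — area = 634.68 mm². So its area = 634.68 mm². Layer 20 is larger (634.68 vs 10.19 mm²).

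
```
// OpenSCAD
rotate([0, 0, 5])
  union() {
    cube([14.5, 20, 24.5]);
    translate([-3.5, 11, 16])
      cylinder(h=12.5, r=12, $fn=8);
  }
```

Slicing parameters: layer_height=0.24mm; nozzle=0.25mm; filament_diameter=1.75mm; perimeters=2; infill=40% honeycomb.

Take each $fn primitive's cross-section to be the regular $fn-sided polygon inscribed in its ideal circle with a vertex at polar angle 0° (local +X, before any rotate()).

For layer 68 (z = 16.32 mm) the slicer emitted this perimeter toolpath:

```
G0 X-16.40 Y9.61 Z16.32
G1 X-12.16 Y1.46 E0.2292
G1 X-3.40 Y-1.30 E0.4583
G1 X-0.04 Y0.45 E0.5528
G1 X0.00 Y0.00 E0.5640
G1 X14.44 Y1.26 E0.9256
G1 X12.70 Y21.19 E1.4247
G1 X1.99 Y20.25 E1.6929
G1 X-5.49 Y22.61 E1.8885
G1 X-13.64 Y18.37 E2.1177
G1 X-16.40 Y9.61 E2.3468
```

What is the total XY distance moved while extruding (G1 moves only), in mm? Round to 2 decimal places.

94.08 mm

Sum the Euclidean lengths of each G1 segment: total = 94.08 mm.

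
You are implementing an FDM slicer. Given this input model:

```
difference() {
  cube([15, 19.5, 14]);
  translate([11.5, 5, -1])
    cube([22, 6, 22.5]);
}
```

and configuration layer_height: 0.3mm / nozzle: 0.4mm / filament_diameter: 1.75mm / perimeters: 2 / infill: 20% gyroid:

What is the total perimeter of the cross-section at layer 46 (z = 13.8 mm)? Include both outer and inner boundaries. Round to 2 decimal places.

76.00 mm

At z = 13.8 mm: the cube (footprint 15×19.5) is included at this height (perimeter 69.00 mm); the cube at (11.5, 5) is present — its section is the full 22×6 rectangle (perimeter 56.00 mm); After the difference (first − rest): starting from the 15×19.5 cube, the 22×6 cube at (11.5, 5) partially overlaps it — only the 21.00 mm² overlap (of its 132.00 mm²) is removed, clipping the outline — boundary = 76.00 mm. Overall, the cross-section is a single solid region. Total boundary length (outer) = 76.00 mm.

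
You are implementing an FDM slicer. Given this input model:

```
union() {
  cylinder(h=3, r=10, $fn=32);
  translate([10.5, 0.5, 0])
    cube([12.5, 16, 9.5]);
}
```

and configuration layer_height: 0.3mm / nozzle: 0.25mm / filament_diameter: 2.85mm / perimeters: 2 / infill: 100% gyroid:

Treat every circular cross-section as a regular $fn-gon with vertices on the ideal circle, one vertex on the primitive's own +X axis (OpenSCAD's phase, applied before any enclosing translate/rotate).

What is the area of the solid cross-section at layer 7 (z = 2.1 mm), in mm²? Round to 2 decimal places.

At z = 2.1 mm: the r=10 cylinder contributes a regular 32-gon of circumradius 10 (area = (32/2)·10.000²·sin(360°/32) = 312.14 mm²); the 12.5×16 cube at (10.5, 0.5) contributes its full rectangle (area 200.00 mm²); Merging all regions: the 2 present regions are separate (no shared area or edge), so areas and boundary lengths simply add and each stays a separate island — area = 512.14 mm². Overall, the cross-section has 2 separate islands. Net area = 512.14 mm².

512.14 mm²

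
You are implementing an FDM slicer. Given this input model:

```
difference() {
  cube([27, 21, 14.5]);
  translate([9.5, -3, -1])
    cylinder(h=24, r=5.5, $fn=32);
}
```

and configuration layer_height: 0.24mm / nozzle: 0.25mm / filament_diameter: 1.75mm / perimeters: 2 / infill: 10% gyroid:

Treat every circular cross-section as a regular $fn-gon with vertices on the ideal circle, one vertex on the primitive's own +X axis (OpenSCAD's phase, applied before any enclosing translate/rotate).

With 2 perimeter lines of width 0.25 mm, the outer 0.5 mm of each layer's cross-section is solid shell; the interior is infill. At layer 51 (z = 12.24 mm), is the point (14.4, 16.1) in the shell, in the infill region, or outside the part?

At z = 12.24 mm: the 27×21 cube contributes its full rectangle; the r=5.5 cylinder at (9.5, -3) contributes a regular 32-gon of circumradius 5.5; Taking the first minus the rest: starting from the 27×21 cube, the r=5.5 cylinder at (9.5, -3) partially overlaps it — only the 16.04 mm² overlap (of its 94.42 mm²) is removed, clipping the outline — 1 connected region. Overall, the cross-section is a single solid region. The nearest boundary edge runs (0.00, 21.00)→(27.00, 21.00); distance from the point to it = 4.90 mm. The point is inside the cross-section and 4.90 mm from the nearest boundary — more than the 0.5 mm shell width (2 × 0.25), so it's in the infill interior.

infill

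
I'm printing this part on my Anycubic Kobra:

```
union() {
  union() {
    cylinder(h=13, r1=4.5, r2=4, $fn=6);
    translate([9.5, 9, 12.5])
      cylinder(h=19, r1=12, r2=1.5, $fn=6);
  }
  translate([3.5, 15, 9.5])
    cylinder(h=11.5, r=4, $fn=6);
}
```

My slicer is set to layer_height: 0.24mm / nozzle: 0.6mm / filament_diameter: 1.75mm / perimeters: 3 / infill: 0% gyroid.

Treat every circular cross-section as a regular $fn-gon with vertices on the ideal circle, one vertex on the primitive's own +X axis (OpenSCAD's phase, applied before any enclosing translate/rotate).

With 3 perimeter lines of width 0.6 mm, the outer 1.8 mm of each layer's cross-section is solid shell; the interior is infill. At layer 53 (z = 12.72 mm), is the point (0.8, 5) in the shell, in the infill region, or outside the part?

shell

At z = 12.72 mm: the cone: at t=0.978 of its height the radius interpolates to r₁+(r₂−r₁)t = 4.011, giving a regular 6-gon of that circumradius; the cone at (9.5, 9) contributes a regular 6-gon of circumradius 11.878 (interpolated between r1=12 and r2=1.5 at t=0.012); Taking the union: the regions partially overlap (shared area 4.76 mm²), so overlapping operands fuse into one piece — 1 connected region; the r=4 cylinder at (3.5, 15) contributes a regular 6-gon of circumradius 4; Combining (union): the regions partially overlap (shared area 34.99 mm²), so overlapping operands fuse into one piece — 1 connected region. Overall, the cross-section is a single solid region. The nearest boundary edge runs (0.81, 3.47)→(-2.38, 9.00); distance from the point to it = 0.75 mm. The point is inside the cross-section, 0.75 mm from the nearest boundary — within the 1.8 mm shell band (3 × 0.6).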